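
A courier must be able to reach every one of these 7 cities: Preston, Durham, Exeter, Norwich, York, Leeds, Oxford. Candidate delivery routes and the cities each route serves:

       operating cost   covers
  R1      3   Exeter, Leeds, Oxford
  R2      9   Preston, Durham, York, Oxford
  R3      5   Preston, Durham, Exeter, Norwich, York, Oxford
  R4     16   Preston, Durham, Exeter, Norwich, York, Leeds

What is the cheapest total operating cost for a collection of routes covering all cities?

R1, R3 cover every city at operating cost 3 + 5 = 8.
Any cover uses at least 2 routes; among all covering selections none totals below 8.

8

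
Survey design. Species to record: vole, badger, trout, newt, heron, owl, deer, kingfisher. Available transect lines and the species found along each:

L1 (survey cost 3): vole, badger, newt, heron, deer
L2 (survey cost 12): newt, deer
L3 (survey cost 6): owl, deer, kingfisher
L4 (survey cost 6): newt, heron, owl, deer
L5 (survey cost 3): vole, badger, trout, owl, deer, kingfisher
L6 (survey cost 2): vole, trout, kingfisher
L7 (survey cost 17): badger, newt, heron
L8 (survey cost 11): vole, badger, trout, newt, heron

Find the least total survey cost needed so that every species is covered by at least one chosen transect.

L1, L5 cover every species at survey cost 3 + 3 = 6.
Any cover uses at least 2 transects; among all covering selections none totals below 6.

6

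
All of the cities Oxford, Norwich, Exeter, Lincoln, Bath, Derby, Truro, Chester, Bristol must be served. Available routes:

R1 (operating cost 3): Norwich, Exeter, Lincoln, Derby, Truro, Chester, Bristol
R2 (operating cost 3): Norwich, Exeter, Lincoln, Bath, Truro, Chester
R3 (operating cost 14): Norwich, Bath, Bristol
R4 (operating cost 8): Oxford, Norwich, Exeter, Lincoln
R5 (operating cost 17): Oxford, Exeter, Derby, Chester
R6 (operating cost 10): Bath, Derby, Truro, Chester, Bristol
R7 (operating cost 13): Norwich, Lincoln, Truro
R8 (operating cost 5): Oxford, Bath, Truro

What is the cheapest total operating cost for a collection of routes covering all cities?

8

R1, R8 cover every city at operating cost 3 + 5 = 8.
Any cover uses at least 2 routes; among all covering selections none totals below 8.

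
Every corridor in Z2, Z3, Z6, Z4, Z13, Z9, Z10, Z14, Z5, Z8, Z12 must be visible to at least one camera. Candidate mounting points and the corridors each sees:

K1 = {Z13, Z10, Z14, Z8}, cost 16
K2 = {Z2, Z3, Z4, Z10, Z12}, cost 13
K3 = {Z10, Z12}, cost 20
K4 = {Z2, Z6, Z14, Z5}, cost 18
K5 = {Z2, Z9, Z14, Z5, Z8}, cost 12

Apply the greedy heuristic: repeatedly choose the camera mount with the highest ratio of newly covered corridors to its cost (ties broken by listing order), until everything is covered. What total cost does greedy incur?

Pick 1: K5 adds 5 new (Z2, Z9, Z14, Z5, Z8) at cost 12 (ratio 5/12).
Pick 2: K2 adds 4 new (Z3, Z4, Z10, Z12) at cost 13 (ratio 4/13).
Pick 3: K1 adds 1 new (Z13) at cost 16 (ratio 1/16).
Pick 4: K4 adds 1 new (Z6) at cost 18 (ratio 1/18).
Greedy total cost: 12 + 13 + 16 + 18 = 59.

59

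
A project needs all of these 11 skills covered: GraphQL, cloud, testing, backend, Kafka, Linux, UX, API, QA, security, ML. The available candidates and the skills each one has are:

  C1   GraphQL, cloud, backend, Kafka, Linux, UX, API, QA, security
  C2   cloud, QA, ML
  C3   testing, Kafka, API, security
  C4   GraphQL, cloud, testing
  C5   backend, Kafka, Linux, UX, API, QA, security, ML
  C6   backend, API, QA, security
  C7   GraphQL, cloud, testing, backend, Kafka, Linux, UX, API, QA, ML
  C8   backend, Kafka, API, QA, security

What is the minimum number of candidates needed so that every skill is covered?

2

C1, C7 together cover {GraphQL, cloud, testing, backend, Kafka, Linux, UX, API, QA, security, ML} — every skill.
No single candidate contains all 11 skills, so 2 is optimal.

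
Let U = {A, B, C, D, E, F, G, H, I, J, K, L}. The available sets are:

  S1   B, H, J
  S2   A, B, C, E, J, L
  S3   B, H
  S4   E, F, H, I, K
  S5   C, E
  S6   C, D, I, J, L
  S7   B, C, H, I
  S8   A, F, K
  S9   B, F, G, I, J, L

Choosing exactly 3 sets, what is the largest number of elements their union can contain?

Choosing S2, S4, S6 covers {A, B, C, D, E, F, H, I, J, K, L} — 11 elements.
No choice of 3 sets does better; here G is left uncovered.

11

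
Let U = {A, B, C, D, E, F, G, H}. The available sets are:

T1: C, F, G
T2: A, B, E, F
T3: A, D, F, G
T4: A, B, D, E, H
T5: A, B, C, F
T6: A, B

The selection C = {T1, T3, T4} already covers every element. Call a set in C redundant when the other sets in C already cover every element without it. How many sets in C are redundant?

1

Drop T1: C uncovered — not redundant.
Drop T3: the rest still cover every element — redundant.
Drop T4: B, E, H uncovered — not redundant.
1 redundant: T3.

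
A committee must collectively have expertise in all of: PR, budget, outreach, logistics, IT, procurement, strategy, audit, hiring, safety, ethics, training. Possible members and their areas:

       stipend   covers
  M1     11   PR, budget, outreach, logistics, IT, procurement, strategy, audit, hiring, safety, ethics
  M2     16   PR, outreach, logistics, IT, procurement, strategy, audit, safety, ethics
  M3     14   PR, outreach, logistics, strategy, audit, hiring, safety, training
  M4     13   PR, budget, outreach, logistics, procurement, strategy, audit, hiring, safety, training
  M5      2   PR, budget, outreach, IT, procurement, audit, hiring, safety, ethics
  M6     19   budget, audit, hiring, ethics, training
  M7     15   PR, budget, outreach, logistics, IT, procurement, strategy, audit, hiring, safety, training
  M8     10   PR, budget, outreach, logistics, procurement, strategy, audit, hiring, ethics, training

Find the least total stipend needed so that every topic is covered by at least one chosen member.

M5, M8 cover every topic at stipend 2 + 10 = 12.
Any cover uses at least 2 members; among all covering selections none totals below 12.

12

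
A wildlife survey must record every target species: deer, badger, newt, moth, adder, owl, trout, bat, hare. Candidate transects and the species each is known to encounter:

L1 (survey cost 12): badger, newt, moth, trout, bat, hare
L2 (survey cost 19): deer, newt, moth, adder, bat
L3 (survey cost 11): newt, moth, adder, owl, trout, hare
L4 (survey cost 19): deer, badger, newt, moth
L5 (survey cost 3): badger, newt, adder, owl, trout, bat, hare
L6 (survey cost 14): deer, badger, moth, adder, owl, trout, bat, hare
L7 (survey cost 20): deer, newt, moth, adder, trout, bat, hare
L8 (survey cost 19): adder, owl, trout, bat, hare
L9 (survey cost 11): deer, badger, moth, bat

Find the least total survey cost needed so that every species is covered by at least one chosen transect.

L5, L9 cover every species at survey cost 3 + 11 = 14.
Any cover uses at least 2 transects; among all covering selections none totals below 14.

14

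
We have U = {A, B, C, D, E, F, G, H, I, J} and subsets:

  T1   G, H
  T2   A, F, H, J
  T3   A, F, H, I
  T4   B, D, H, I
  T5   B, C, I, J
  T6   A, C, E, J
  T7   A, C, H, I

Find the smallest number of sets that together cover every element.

T1, T2, T4, T6 together cover {A, B, C, D, E, F, G, H, I, J} — every element.
No 3 of the 7 sets cover everything (all 35 triples fall short), so 4 is minimum.

4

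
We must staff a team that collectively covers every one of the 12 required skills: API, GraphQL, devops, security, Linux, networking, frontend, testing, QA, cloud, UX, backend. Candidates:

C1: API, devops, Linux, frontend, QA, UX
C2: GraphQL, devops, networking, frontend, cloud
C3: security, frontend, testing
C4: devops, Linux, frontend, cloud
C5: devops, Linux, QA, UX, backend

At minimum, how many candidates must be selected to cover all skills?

4

C1, C2, C3, C5 together cover {API, GraphQL, devops, security, Linux, networking, frontend, testing, QA, cloud, UX, backend} — every skill.
No 3 of the 5 candidates cover everything (all 10 triples fall short), so 4 is minimum.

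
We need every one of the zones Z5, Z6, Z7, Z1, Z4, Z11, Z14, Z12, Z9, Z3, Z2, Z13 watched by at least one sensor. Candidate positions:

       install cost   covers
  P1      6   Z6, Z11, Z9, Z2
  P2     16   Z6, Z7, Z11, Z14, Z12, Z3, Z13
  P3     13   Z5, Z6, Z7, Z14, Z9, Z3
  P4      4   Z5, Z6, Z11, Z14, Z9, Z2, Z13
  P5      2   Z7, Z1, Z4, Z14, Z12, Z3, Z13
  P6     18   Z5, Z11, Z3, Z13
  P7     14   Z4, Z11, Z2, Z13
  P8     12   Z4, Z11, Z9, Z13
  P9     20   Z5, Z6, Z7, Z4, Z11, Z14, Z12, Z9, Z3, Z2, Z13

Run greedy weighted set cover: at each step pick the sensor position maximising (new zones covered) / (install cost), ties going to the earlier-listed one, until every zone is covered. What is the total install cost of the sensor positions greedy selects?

Pick 1: P5 adds 7 new (Z7, Z1, Z4, Z14, Z12, Z3, Z13) at install cost 2 (ratio 7/2).
Pick 2: P4 adds 5 new (Z5, Z6, Z11, Z9, Z2) at install cost 4 (ratio 5/4).
Greedy total install cost: 2 + 4 = 6.

6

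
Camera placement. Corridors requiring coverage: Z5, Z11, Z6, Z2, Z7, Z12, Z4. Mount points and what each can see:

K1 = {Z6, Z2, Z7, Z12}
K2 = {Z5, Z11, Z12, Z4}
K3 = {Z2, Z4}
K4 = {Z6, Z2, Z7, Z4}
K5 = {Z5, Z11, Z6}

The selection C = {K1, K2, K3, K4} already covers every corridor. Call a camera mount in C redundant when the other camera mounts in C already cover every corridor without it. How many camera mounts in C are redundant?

Drop K1: the rest still cover every corridor — redundant.
Drop K2: Z5, Z11 uncovered — not redundant.
Drop K3: the rest still cover every corridor — redundant.
Drop K4: the rest still cover every corridor — redundant.
3 redundant: K1, K3, K4.

3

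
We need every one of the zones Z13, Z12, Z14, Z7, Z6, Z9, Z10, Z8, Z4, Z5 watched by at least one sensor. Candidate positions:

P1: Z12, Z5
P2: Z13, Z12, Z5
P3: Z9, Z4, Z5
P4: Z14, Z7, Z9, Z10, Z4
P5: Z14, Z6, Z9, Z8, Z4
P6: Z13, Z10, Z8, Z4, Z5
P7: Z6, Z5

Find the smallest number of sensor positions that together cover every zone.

P2, P4, P5 together cover {Z13, Z12, Z14, Z7, Z6, Z9, Z10, Z8, Z4, Z5} — every zone.
No 2 of the 7 sensor positions cover everything (all 21 pairs fall short), so 3 is minimum.

3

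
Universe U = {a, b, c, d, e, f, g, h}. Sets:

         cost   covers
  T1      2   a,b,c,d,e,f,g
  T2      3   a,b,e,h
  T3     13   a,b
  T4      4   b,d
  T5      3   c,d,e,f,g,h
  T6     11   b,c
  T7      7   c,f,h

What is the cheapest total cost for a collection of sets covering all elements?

5

T1, T2 cover every element at cost 2 + 3 = 5.
Any cover uses at least 2 sets; among all covering selections none totals below 5.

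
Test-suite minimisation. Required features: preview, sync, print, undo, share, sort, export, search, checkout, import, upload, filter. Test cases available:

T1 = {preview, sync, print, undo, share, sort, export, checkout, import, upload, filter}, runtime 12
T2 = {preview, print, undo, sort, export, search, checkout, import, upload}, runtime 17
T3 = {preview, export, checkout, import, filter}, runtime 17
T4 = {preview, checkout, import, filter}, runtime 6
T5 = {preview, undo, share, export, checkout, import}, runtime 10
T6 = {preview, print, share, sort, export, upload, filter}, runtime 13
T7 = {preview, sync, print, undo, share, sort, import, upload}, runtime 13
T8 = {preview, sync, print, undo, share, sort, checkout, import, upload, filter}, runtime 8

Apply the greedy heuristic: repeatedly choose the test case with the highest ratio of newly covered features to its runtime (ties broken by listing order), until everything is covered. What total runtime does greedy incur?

25

Pick 1: T8 adds 10 new (preview, sync, print, undo, share, sort, checkout, import, upload, filter) at runtime 8 (ratio 10/8).
Pick 2: T2 adds 2 new (export, search) at runtime 17 (ratio 2/17).
Greedy total runtime: 8 + 17 = 25.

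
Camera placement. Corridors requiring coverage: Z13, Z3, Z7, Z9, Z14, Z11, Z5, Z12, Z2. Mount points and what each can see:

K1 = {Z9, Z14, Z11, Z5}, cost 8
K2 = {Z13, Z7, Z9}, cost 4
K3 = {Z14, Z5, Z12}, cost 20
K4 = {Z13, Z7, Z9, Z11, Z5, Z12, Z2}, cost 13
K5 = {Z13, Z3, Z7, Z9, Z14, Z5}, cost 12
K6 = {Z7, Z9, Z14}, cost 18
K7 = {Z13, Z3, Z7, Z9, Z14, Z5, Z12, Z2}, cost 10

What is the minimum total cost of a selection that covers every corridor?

18

K1, K7 cover every corridor at cost 8 + 10 = 18.
Any cover uses at least 2 camera mounts; among all covering selections none totals below 18.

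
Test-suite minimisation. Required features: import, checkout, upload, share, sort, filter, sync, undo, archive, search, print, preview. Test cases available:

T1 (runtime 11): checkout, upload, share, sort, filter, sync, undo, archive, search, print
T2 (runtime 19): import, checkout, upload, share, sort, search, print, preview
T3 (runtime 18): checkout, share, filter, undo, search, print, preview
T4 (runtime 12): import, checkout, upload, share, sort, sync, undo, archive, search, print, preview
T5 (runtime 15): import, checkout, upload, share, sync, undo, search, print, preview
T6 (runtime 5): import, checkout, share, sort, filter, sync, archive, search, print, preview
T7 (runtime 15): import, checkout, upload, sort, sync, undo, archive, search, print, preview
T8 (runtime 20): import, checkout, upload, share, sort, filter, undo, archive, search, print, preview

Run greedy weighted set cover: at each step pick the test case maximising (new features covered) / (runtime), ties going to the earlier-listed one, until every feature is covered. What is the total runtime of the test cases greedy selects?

16

Pick 1: T6 adds 10 new (import, checkout, share, sort, filter, sync, archive, search, print, preview) at runtime 5 (ratio 10/5).
Pick 2: T1 adds 2 new (upload, undo) at runtime 11 (ratio 2/11).
Greedy total runtime: 5 + 11 = 16.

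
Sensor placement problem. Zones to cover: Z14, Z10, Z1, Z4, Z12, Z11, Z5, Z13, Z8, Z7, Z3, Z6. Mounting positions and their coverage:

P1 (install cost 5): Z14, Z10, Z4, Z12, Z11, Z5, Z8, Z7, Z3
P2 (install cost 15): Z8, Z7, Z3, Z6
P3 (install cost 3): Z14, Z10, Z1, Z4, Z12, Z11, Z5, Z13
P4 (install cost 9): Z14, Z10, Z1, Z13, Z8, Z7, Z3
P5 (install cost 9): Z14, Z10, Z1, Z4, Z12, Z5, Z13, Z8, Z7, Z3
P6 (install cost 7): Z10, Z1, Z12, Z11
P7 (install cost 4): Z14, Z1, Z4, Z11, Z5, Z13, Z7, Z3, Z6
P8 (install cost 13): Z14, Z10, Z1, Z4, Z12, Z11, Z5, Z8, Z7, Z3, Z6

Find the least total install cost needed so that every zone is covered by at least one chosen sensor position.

9

P1, P7 cover every zone at install cost 5 + 4 = 9.
Any cover uses at least 2 sensor positions; among all covering selections none totals below 9.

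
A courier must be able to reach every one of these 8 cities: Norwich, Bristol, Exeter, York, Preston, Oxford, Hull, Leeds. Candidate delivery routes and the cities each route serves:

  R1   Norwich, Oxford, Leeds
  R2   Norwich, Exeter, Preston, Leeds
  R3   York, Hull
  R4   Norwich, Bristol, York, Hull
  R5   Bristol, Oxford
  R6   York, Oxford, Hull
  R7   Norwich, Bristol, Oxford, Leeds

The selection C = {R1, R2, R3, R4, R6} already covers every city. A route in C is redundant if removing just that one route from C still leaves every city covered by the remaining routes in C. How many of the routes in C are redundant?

3

Drop R1: the rest still cover every city — redundant.
Drop R2: Exeter, Preston uncovered — not redundant.
Drop R3: the rest still cover every city — redundant.
Drop R4: Bristol uncovered — not redundant.
Drop R6: the rest still cover every city — redundant.
3 redundant: R1, R3, R6.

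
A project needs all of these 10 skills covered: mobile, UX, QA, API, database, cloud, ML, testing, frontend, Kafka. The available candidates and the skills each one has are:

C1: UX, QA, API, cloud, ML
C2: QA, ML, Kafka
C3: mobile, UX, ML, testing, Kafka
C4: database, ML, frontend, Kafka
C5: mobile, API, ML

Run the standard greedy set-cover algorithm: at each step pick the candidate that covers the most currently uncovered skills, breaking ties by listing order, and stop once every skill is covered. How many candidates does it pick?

Pick 1: C1 covers 5 new skills (UX, QA, API, cloud, ML).
Pick 2: C3 covers 3 new skills (mobile, testing, Kafka).
Pick 3: C4 covers 2 new skills (database, frontend).
Greedy uses 3 candidates.

3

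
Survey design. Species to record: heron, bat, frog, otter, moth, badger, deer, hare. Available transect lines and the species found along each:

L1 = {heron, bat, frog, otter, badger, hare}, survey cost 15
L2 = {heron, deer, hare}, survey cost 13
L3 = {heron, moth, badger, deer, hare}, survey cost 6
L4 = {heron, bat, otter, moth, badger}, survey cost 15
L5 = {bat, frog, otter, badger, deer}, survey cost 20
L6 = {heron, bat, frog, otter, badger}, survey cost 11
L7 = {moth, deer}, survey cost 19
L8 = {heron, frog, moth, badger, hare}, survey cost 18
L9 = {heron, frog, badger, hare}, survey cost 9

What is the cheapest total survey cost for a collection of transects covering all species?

L3, L6 cover every species at survey cost 6 + 11 = 17.
Any cover uses at least 2 transects; among all covering selections none totals below 17.

17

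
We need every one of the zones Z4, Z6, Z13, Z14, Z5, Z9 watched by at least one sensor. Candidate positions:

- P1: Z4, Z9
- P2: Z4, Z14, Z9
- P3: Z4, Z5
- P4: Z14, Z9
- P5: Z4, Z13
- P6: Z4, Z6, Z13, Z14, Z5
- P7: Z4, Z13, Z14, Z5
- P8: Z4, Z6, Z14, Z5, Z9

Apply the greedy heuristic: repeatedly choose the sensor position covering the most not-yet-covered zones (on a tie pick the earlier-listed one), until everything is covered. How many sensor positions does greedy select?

Pick 1: P6 covers 5 new zones (Z4, Z6, Z13, Z14, Z5).
Pick 2: P1 covers 1 new zones (Z9).
Greedy uses 2 sensor positions.

2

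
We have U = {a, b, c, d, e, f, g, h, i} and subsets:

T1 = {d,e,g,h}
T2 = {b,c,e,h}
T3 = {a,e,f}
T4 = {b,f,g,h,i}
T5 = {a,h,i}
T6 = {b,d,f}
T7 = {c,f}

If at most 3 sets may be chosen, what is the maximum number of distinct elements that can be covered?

8

Choosing T1, T2, T3 covers {a, b, c, d, e, f, g, h} — 8 elements.
No choice of 3 sets does better; here i is left uncovered.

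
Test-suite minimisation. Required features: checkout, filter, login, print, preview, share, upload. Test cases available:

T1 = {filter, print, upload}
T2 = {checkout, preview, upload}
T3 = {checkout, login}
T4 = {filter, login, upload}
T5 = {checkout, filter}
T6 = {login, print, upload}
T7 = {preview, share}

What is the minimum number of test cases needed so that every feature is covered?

T1, T3, T7 together cover {checkout, filter, login, print, preview, share, upload} — every feature.
No 2 of the 7 test cases cover everything (all 21 pairs fall short), so 3 is minimum.
Greedy (largest uncovered first) would take T1, T2, T3, T7 — 4 test cases — but 3 suffice.

3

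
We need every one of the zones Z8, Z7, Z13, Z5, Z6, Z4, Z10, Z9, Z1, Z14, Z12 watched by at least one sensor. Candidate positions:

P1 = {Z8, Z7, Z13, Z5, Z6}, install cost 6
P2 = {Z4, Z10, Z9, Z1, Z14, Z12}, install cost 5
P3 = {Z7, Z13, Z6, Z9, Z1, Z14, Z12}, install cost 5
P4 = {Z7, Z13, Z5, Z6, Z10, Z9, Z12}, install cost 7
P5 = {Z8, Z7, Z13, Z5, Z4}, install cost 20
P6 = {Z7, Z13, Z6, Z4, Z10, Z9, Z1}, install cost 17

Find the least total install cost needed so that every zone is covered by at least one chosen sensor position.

P1, P2 cover every zone at install cost 6 + 5 = 11.
Any cover uses at least 2 sensor positions; among all covering selections none totals below 11.
Greedy by coverage-per-install cost would pick P3, P2, P1 for 16 — worse than the optimum 11.

11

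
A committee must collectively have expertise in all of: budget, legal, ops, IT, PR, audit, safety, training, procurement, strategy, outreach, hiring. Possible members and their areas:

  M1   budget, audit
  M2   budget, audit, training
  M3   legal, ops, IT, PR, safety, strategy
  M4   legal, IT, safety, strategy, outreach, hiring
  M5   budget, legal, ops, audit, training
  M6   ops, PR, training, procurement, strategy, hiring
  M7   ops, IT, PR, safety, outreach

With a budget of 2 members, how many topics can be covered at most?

10

Choosing M4, M5 covers {budget, legal, ops, IT, audit, safety, training, strategy, outreach, hiring} — 10 topics.
No choice of 2 members does better; here PR, procurement are left uncovered.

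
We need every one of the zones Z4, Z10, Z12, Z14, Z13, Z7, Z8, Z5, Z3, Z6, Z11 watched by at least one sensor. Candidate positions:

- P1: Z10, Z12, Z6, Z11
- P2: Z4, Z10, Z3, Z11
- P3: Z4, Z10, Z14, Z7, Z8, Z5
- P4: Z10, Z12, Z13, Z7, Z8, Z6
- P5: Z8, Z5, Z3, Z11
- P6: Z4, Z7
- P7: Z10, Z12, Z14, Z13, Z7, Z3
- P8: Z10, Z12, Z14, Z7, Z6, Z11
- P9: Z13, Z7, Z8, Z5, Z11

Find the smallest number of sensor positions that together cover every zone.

P1, P3, P7 together cover {Z4, Z10, Z12, Z14, Z13, Z7, Z8, Z5, Z3, Z6, Z11} — every zone.
No 2 of the 9 sensor positions cover everything (all 36 pairs fall short), so 3 is minimum.

3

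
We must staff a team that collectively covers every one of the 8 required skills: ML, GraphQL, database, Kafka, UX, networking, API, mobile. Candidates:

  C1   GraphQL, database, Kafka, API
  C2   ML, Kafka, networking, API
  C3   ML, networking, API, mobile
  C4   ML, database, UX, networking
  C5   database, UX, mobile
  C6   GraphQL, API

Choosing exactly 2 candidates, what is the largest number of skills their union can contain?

Choosing C1, C3 covers {ML, GraphQL, database, Kafka, networking, API, mobile} — 7 skills.
No choice of 2 candidates does better; here UX is left uncovered.

7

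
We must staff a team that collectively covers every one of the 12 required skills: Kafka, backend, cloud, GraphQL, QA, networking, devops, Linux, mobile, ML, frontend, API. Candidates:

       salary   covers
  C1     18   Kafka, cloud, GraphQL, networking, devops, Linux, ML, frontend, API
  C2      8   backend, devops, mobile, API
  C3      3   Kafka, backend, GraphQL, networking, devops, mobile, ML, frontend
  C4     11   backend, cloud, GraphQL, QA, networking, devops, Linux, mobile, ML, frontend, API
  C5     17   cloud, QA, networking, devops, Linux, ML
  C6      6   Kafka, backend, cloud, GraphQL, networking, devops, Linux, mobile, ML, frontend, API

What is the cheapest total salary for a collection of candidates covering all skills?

14

C3, C4 cover every skill at salary 3 + 11 = 14.
Any cover uses at least 2 candidates; among all covering selections none totals below 14.
Greedy by coverage-per-salary would pick C3, C6, C4 for 20 — worse than the optimum 14.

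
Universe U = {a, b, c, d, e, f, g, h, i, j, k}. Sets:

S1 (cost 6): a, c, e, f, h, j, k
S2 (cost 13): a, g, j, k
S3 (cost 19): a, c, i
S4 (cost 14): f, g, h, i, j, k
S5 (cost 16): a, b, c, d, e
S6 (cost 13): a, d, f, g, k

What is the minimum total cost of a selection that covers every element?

30

S4, S5 cover every element at cost 14 + 16 = 30.
Any cover uses at least 2 sets; among all covering selections none totals below 30.
Greedy by coverage-per-cost would pick S1, S6, S4, S5 for 49 — worse than the optimum 30.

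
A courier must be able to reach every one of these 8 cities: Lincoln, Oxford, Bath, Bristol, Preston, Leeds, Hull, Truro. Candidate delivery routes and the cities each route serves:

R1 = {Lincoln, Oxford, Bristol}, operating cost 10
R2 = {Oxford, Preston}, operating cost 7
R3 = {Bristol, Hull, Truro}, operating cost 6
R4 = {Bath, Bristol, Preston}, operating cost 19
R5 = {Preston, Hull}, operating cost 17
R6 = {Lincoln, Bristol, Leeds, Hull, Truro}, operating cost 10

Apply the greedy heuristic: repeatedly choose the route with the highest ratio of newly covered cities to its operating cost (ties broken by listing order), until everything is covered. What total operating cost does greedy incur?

Pick 1: R3 adds 3 new (Bristol, Hull, Truro) at operating cost 6 (ratio 3/6).
Pick 2: R2 adds 2 new (Oxford, Preston) at operating cost 7 (ratio 2/7).
Pick 3: R6 adds 2 new (Lincoln, Leeds) at operating cost 10 (ratio 2/10).
Pick 4: R4 adds 1 new (Bath) at operating cost 19 (ratio 1/19).
Greedy total operating cost: 6 + 7 + 10 + 19 = 42. (The true optimum is 36, so greedy overshoots here.)

42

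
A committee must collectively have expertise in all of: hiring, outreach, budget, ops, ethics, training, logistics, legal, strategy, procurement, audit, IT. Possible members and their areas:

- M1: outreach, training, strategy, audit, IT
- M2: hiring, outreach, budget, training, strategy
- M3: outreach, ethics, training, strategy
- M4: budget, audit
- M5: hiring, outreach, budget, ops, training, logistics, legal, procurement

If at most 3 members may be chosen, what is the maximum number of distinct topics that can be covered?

Choosing M1, M3, M5 covers {hiring, outreach, budget, ops, ethics, training, logistics, legal, strategy, procurement, audit, IT} — 12 topics.
That is all 12 topics.

12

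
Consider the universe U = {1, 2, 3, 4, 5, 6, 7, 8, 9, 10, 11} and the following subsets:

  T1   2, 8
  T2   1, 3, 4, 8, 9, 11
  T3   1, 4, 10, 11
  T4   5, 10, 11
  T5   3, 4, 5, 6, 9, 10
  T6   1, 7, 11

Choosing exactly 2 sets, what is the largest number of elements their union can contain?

9

Choosing T2, T5 covers {1, 3, 4, 5, 6, 8, 9, 10, 11} — 9 elements.
No choice of 2 sets does better; here 2, 7 are left uncovered.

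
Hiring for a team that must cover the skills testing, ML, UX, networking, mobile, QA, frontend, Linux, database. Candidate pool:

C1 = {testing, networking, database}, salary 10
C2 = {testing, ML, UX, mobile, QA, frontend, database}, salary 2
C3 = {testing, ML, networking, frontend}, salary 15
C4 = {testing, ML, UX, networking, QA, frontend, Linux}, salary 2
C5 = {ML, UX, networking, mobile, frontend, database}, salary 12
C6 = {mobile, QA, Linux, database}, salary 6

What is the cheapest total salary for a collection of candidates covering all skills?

4

C2, C4 cover every skill at salary 2 + 2 = 4.
Any cover uses at least 2 candidates; among all covering selections none totals below 4.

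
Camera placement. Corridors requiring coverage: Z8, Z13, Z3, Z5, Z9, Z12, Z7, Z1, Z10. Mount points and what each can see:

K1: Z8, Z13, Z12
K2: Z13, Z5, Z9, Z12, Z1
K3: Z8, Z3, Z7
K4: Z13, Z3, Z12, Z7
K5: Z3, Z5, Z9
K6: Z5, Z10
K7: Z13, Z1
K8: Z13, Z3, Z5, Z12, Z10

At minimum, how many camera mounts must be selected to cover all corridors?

3

K2, K3, K6 together cover {Z8, Z13, Z3, Z5, Z9, Z12, Z7, Z1, Z10} — every corridor.
No 2 of the 8 camera mounts cover everything (all 28 pairs fall short), so 3 is minimum.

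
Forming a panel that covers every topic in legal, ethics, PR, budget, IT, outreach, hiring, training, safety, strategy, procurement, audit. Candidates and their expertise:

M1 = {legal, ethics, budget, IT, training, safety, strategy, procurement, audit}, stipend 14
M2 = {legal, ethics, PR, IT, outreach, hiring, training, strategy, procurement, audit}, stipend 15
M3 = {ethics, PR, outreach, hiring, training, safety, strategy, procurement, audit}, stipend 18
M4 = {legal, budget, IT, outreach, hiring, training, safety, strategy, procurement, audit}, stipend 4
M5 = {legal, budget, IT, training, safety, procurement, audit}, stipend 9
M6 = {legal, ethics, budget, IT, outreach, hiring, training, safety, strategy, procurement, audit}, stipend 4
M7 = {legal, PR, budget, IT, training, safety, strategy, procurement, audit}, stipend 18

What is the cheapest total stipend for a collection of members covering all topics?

19

M2, M4 cover every topic at stipend 15 + 4 = 19.
Any cover uses at least 2 members; among all covering selections none totals below 19.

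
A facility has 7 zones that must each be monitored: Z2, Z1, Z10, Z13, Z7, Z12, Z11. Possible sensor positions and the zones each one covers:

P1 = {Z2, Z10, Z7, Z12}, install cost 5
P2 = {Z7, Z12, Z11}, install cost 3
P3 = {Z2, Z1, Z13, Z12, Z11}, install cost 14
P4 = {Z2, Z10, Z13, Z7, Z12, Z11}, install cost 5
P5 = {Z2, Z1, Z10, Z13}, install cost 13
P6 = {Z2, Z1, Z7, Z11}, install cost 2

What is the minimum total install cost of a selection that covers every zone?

P4, P6 cover every zone at install cost 5 + 2 = 7.
Any cover uses at least 2 sensor positions; among all covering selections none totals below 7.

7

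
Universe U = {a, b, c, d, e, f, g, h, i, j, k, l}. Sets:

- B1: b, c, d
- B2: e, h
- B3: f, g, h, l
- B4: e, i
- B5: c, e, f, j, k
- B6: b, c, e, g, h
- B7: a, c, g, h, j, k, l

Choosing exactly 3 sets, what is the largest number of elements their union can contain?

11

Choosing B1, B4, B7 covers {a, b, c, d, e, g, h, i, j, k, l} — 11 elements.
No choice of 3 sets does better; here f is left uncovered.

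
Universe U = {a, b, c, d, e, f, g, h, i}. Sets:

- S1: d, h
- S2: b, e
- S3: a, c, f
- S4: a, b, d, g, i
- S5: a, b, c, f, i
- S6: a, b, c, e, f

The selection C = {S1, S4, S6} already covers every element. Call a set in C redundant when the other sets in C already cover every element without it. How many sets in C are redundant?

Drop S1: h uncovered — not redundant.
Drop S4: g, i uncovered — not redundant.
Drop S6: c, e, f uncovered — not redundant.
None of the sets in C is redundant.

0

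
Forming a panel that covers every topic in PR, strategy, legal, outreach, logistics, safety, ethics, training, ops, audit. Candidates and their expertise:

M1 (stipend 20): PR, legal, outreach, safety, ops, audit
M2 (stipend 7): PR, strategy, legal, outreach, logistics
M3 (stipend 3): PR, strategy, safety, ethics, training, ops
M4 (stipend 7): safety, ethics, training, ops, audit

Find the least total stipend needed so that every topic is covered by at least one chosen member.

M2, M4 cover every topic at stipend 7 + 7 = 14.
Any cover uses at least 2 members; among all covering selections none totals below 14.
Greedy by coverage-per-stipend would pick M3, M2, M4 for 17 — worse than the optimum 14.

14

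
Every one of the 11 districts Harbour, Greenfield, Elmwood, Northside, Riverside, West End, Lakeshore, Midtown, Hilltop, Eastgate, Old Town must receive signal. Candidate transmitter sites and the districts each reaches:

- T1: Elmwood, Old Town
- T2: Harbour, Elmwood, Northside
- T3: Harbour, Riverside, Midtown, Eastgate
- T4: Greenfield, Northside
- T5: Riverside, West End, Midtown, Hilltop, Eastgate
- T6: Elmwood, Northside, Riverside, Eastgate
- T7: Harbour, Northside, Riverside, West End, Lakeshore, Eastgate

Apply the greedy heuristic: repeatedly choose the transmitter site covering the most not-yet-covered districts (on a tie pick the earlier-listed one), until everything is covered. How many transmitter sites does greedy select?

4

Pick 1: T7 covers 6 new districts (Harbour, Northside, Riverside, West End, Lakeshore, Eastgate).
Pick 2: T1 covers 2 new districts (Elmwood, Old Town).
Pick 3: T5 covers 2 new districts (Midtown, Hilltop).
Pick 4: T4 covers 1 new districts (Greenfield).
Greedy uses 4 transmitter sites.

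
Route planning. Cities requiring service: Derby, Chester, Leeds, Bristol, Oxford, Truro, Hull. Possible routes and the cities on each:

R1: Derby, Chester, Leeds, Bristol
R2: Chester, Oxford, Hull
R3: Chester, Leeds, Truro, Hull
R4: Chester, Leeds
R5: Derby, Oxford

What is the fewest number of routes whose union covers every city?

3

R1, R2, R3 together cover {Derby, Chester, Leeds, Bristol, Oxford, Truro, Hull} — every city.
No 2 of the 5 routes cover everything (all 10 pairs fall short), so 3 is minimum.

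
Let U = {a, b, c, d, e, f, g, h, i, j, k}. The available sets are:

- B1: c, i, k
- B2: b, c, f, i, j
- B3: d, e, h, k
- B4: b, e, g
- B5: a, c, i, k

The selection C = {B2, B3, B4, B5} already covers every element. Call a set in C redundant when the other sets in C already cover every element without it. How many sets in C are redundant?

Drop B2: f, j uncovered — not redundant.
Drop B3: d, h uncovered — not redundant.
Drop B4: g uncovered — not redundant.
Drop B5: a uncovered — not redundant.
None of the sets in C is redundant.

0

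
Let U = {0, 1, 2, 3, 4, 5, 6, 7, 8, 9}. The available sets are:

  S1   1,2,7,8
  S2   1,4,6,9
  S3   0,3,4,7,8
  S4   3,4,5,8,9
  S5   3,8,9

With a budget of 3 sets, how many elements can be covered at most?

9

Choosing S1, S2, S3 covers {0, 1, 2, 3, 4, 6, 7, 8, 9} — 9 elements.
No choice of 3 sets does better; here 5 is left uncovered.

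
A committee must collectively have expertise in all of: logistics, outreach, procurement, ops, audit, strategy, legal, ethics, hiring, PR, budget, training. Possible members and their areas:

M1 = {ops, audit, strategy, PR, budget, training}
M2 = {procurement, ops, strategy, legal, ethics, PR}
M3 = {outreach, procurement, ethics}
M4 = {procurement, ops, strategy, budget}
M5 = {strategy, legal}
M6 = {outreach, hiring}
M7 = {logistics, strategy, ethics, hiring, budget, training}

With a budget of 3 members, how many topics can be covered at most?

Choosing M1, M2, M6 covers {outreach, procurement, ops, audit, strategy, legal, ethics, hiring, PR, budget, training} — 11 topics.
No choice of 3 members does better; here logistics is left uncovered.

11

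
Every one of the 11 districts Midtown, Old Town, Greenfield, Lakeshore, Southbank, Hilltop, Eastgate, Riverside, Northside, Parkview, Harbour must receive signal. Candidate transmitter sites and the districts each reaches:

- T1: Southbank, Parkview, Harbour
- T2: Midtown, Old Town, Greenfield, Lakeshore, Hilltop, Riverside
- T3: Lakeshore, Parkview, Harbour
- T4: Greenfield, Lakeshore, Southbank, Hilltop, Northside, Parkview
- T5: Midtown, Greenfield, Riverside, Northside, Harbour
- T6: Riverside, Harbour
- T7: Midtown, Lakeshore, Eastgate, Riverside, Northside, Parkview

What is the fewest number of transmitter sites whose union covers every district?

T1, T2, T7 together cover {Midtown, Old Town, Greenfield, Lakeshore, Southbank, Hilltop, Eastgate, Riverside, Northside, Parkview, Harbour} — every district.
No 2 of the 7 transmitter sites cover everything (all 21 pairs fall short), so 3 is minimum.

3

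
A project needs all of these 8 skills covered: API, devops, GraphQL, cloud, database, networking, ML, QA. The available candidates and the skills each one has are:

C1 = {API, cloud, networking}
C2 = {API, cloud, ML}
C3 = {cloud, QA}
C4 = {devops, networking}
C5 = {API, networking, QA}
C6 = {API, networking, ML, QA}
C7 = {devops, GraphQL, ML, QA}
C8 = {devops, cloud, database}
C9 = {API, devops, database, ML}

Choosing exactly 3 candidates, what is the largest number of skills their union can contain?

8

Choosing C1, C7, C8 covers {API, devops, GraphQL, cloud, database, networking, ML, QA} — 8 skills.
That is all 8 skills.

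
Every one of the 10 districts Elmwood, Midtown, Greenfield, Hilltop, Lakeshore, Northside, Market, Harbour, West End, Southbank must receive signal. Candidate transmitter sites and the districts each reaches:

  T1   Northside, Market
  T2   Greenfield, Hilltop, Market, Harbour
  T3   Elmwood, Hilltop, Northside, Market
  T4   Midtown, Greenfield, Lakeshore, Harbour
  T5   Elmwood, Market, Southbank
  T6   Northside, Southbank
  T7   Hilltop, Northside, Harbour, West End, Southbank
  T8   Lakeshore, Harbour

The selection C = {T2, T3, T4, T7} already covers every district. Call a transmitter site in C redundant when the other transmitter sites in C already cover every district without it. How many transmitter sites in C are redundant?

Drop T2: the rest still cover every district — redundant.
Drop T3: Elmwood uncovered — not redundant.
Drop T4: Midtown, Lakeshore uncovered — not redundant.
Drop T7: West End, Southbank uncovered — not redundant.
1 redundant: T2.

1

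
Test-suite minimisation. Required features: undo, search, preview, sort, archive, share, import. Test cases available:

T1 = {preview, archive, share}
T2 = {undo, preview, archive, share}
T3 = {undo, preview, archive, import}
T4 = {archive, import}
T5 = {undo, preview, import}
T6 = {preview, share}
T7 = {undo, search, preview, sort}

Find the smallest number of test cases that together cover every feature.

3

T1, T3, T7 together cover {undo, search, preview, sort, archive, share, import} — every feature.
No 2 of the 7 test cases cover everything (all 21 pairs fall short), so 3 is minimum.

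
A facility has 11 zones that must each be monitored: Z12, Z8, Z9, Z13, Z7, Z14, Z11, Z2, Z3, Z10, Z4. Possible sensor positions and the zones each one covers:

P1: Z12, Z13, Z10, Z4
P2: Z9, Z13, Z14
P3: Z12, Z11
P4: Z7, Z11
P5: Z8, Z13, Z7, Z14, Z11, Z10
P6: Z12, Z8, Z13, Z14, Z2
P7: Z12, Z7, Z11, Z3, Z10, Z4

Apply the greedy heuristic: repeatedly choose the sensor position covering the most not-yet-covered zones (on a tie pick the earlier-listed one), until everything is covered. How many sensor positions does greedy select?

Pick 1: P5 covers 6 new zones (Z8, Z13, Z7, Z14, Z11, Z10).
Pick 2: P7 covers 3 new zones (Z12, Z3, Z4).
Pick 3: P2 covers 1 new zones (Z9).
Pick 4: P6 covers 1 new zones (Z2).
Greedy uses 4 sensor positions. (The true minimum is 3.)

4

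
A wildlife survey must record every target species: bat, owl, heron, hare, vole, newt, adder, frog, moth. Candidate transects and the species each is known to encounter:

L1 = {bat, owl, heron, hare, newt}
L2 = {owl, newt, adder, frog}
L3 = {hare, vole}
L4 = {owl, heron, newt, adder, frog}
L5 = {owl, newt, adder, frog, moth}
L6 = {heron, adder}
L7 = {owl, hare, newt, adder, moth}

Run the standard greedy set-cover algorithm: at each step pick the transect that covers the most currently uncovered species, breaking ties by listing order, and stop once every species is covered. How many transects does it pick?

Pick 1: L1 covers 5 new species (bat, owl, heron, hare, newt).
Pick 2: L5 covers 3 new species (adder, frog, moth).
Pick 3: L3 covers 1 new species (vole).
Greedy uses 3 transects.

3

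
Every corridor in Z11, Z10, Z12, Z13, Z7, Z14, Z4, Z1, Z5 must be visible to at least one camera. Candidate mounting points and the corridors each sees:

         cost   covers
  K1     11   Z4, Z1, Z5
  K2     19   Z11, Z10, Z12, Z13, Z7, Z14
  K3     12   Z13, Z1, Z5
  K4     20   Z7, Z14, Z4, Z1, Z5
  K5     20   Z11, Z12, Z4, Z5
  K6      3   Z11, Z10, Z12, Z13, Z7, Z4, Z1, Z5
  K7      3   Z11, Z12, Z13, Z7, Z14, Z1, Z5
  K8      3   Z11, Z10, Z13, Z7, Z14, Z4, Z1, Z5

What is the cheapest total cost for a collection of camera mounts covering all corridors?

6

K6, K7 cover every corridor at cost 3 + 3 = 6.
Any cover uses at least 2 camera mounts; among all covering selections none totals below 6.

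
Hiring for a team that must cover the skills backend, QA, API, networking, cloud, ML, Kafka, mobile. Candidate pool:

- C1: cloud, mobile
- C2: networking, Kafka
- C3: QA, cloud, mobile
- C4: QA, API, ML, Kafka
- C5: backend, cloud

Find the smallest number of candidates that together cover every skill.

4

C1, C2, C4, C5 together cover {backend, QA, API, networking, cloud, ML, Kafka, mobile} — every skill.
No 3 of the 5 candidates cover everything (all 10 triples fall short), so 4 is minimum.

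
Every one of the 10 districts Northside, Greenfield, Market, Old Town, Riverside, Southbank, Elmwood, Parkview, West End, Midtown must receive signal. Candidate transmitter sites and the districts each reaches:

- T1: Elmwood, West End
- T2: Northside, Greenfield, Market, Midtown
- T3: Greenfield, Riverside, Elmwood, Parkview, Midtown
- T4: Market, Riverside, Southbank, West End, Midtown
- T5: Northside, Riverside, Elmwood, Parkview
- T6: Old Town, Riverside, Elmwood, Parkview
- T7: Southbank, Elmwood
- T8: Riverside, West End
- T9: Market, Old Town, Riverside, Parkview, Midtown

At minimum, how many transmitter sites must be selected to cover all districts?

T2, T4, T6 together cover {Northside, Greenfield, Market, Old Town, Riverside, Southbank, Elmwood, Parkview, West End, Midtown} — every district.
No 2 of the 9 transmitter sites cover everything (all 36 pairs fall short), so 3 is minimum.
Greedy (largest uncovered first) would take T3, T4, T2, T6 — 4 transmitter sites — but 3 suffice.

3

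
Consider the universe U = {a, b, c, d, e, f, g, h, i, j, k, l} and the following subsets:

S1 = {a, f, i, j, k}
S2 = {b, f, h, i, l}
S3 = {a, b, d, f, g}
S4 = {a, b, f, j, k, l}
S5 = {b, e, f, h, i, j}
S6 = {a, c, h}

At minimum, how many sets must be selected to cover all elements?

4

S3, S4, S5, S6 together cover {a, b, c, d, e, f, g, h, i, j, k, l} — every element.
No 3 of the 6 sets cover everything (all 20 triples fall short), so 4 is minimum.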